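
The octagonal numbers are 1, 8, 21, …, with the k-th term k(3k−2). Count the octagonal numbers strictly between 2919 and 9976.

26

The n-th octagonal number is n(3n−2).
Smallest index with value > 2919: n = 32 (giving 3008).
Largest index with value < 9976: n = 57 (giving 9633).
Indices 32 through 57: 26 terms.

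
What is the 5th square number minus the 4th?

9

n² − (n−1)² = 2n − 1, so 5² − 4² = 2·5 − 1 = 9.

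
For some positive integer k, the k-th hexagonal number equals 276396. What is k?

372

Set n(2n−1) = 276396, giving 2n² − n − 276396 = 0.
The discriminant is 1 + 8·276396 = 2211169, and √2211169 = 1487.
So n = (1 + 1487) / 4 = 1488/4 = 372.
Check: 372·(2·372 − 1) = 276396. ✓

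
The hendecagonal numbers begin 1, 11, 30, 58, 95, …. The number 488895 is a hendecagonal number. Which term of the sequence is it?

Set n(9n−7)/2 = 488895, giving 9n² − 7n − 977790 = 0.
So n = (7 + 5933) / 18 = 5940/18 = 330.

330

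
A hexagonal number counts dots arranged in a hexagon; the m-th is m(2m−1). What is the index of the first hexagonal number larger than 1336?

Solve n(2n−1) > 1336 for integer n.
The largest n with value ≤ 1336 is 26 (since 1326 ≤ 1336 < 1431), so the first above is n = 27, value 1431.

27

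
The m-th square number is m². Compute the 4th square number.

16

The 4th square number is n² with n = 4.
4² = 16.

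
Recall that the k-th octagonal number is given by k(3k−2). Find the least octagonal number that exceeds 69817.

Solve n(3n−2) > 69817 for integer n.
The largest n with value ≤ 69817 is 152 (since 69008 ≤ 69817 < 69921), so the first above is n = 153, value 69921.

69921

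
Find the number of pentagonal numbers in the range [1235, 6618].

The n-th pentagonal number is n(3n−1)/2.
Smallest index with value ≥ 1235: n = 29 (giving 1247).
Largest index with value ≤ 6618: n = 66 (giving 6501).
Indices 29 through 66: 38 terms.

38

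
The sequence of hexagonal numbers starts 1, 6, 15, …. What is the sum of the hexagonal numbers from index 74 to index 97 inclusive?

Σ i(2i−1) = 2Σi² − Σi over i = 74..97.
Σi = 4753 − 2701 = 2052 and Σi² = 308945 − 132349 = 176596.
2·176596 − 1·2052 = 351140.

351140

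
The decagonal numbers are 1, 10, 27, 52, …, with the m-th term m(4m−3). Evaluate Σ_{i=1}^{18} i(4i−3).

Σ i(4i−3) = 4Σi² − 3Σi over i = 1..18.
Σi = 171 and Σi² = 2109.
4·2109 − 3·171 = 7923.

7923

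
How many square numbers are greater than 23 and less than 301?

The n-th square number is n².
Smallest index with value > 23: n = 5 (giving 25).
Largest index with value < 301: n = 17 (giving 289).
Indices 5 through 17: 13 terms.

13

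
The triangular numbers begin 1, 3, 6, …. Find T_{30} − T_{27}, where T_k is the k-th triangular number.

87

30·31/2 = 465 and 27·28/2 = 378.
Difference: 465 − 378 = 87.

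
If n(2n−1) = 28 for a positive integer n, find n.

Set n(2n−1) = 28, giving 2n² − n − 28 = 0.
So n = (1 + 15) / 4 = 16/4 = 4.

4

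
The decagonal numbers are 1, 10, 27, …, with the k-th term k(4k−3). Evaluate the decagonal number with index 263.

275887

263·(4·263 − 3) = 263·1049 = 275887.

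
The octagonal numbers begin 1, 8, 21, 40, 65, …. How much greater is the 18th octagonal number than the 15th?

291

18·(3·18 − 2) = 936 and 15·(3·15 − 2) = 645.
Difference: 936 − 645 = 291.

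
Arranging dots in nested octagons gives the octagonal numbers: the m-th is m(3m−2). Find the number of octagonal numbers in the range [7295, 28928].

49

The n-th octagonal number is n(3n−2).
Smallest index with value ≥ 7295: n = 50 (giving 7400).
Largest index with value ≤ 28928: n = 98 (giving 28616).
Indices 50 through 98: 49 terms.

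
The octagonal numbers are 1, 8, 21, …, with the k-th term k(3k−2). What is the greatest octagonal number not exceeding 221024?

219781

Solve n(3n−2) ≤ 221024 for integer n.
n = 271 gives 219781 ≤ 221024, while n = 272 gives 221408 > 221024; so the answer is 219781.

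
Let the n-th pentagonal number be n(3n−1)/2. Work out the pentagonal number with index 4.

The 4th pentagonal number is n(3n−1)/2 with n = 4.
4·(3·4 − 1)/2 = 4·11/2 = 22.

22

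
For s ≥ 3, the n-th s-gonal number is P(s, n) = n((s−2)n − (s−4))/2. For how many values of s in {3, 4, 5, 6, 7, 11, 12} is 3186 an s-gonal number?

s = 3: P(3, 79) = 3160 and P(3, 80) = 3240; 3186 is not s-gonal.
s = 4: P(4, 56) = 3136 and P(4, 57) = 3249; 3186 is not s-gonal.
s = 5: P(5, 46) = 3151 and P(5, 47) = 3290; 3186 is not s-gonal.
s = 6: P(6, 40) = 3160 and P(6, 41) = 3321; 3186 is not s-gonal.
s = 7: P(7, 36) = 3186. ✓
s = 11: P(11, 27) = 3186. ✓
s = 12: P(12, 25) = 3025 and P(12, 26) = 3276; 3186 is not s-gonal.
Hits: s ∈ {7, 11} → 2.

2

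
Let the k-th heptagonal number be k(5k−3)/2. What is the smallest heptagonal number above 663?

697

Solve n(5n−3)/2 > 663 for integer n.
The largest n with value ≤ 663 is 16 (since 616 ≤ 663 < 697), so the first above is n = 17, value 697.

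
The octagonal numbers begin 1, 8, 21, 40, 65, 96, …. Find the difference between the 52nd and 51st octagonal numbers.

307

Consecutive octagonal numbers differ by 6n − 5: here 6·52 − 5 = 307.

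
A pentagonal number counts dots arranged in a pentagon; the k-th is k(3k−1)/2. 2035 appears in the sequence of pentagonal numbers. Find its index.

Set n(3n−1)/2 = 2035, giving 3n² − n − 4070 = 0.
The discriminant is 1 + 24·2035 = 48841, and √48841 = 221.
So n = (1 + 221) / 6 = 222/6 = 37.

37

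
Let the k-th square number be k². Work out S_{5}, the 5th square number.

The 5th square number is n² with n = 5.
5² = 25.

25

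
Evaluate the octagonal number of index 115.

115·(3·115 − 2) = 115·343 = 39445.

39445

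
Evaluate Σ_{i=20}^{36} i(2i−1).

26996

Σ i(2i−1) = 2Σi² − Σi over i = 20..36.
Σi = 666 − 190 = 476 and Σi² = 16206 − 2470 = 13736.
2·13736 − 1·476 = 26996.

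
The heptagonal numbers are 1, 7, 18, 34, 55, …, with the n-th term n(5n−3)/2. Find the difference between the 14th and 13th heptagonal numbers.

66

Consecutive heptagonal numbers differ by 5n − 4: here 5·14 − 4 = 66.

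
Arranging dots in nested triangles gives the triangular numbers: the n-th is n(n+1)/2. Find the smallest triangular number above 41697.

Solve n(n+1)/2 > 41697 for integer n.
The largest n with value ≤ 41697 is 288 (since 41616 ≤ 41697 < 41905), so the first above is n = 289, value 41905.

41905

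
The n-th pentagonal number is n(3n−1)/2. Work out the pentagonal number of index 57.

The 57th pentagonal number is n(3n−1)/2 with n = 57.
57·(3·57 − 1)/2 = 57·170/2 = 57·85 = 4845.

4845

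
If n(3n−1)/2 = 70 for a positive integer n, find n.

Set n(3n−1)/2 = 70, giving 3n² − n − 140 = 0.
The discriminant is 1 + 24·70 = 1681, and √1681 = 41.
So n = (1 + 41) / 6 = 42/6 = 7.
Check: 7·(3·7 − 1)/2 = 70. ✓

7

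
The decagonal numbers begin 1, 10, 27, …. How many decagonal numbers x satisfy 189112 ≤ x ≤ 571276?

161

The n-th decagonal number is n(4n−3).
Smallest index with value ≥ 189112: n = 218 (giving 189442).
Largest index with value ≤ 571276: n = 378 (giving 570402).
Indices 218 through 378: 161 terms.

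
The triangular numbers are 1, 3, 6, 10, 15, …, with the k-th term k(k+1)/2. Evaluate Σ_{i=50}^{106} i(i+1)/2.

183331

Σ i(i+1)/2 = (Σi² + Σi) / 2 over i = 50..106.
Σi = 5671 − 1225 = 4446 and Σi² = 402641 − 40425 = 362216.
(1·362216 + 1·4446) / 2 = 366662/2 = 183331.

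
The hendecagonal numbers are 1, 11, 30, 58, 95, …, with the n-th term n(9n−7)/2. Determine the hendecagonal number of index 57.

14421

The 57th hendecagonal number is n(9n−7)/2 with n = 57.
57·(9·57 − 7)/2 = 57·506/2 = 57·253 = 14421.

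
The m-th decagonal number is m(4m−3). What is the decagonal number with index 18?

The 18th decagonal number is n(4n−3) with n = 18.
18·(4·18 − 3) = 18·69 = 1242.

1242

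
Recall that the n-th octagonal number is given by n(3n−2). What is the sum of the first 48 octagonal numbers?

111720

Σ i(3i−2) = 3Σi² − 2Σi over i = 1..48.
Σi = 1176 and Σi² = 38024.
3·38024 − 2·1176 = 111720.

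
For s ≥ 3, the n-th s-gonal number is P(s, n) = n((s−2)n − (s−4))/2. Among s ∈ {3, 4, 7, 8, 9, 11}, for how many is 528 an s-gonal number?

s = 3: P(3, 32) = 528. ✓
s = 4: P(4, 22) = 484 and P(4, 23) = 529; 528 is not s-gonal.
s = 7: P(7, 14) = 469 and P(7, 15) = 540; 528 is not s-gonal.
s = 8: P(8, 13) = 481 and P(8, 14) = 560; 528 is not s-gonal.
s = 9: P(9, 12) = 474 and P(9, 13) = 559; 528 is not s-gonal.
s = 11: P(11, 11) = 506 and P(11, 12) = 606; 528 is not s-gonal.
Hits: s ∈ {3} → 1.

1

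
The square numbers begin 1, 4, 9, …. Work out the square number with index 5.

The 5th square number is n² with n = 5.
5² = 25.

25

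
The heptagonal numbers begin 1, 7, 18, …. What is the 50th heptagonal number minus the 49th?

Consecutive heptagonal numbers differ by 5n − 4: here 5·50 − 4 = 246.

246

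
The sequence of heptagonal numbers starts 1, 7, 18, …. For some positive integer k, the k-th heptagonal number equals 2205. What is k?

Set n(5n−3)/2 = 2205, giving 5n² − 3n − 4410 = 0.
The discriminant is 9 + 40·2205 = 88209, and √88209 = 297.
So n = (3 + 297) / 10 = 300/10 = 30.

30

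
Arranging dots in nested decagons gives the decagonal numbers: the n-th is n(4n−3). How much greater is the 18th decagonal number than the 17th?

Consecutive decagonal numbers differ by 8n − 7: here 8·18 − 7 = 137.

137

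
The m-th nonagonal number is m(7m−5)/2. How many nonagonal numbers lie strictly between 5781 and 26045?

The n-th nonagonal number is n(7n−5)/2.
Smallest index with value > 5781: n = 42 (giving 6069).
Largest index with value < 26045: n = 86 (giving 25671).
Indices 42 through 86: 45 terms.

45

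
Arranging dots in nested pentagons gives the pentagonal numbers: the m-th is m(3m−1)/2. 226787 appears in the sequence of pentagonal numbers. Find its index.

Set n(3n−1)/2 = 226787, giving 3n² − n − 453574 = 0.
The discriminant is 1 + 24·226787 = 5442889, and √5442889 = 2333.
So n = (1 + 2333) / 6 = 2334/6 = 389.
Check: 389·(3·389 − 1)/2 = 226787. ✓

389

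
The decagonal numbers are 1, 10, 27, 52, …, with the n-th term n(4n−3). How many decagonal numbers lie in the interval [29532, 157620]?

112

The n-th decagonal number is n(4n−3).
Smallest index with value ≥ 29532: n = 87 (giving 30015).
Largest index with value ≤ 157620: n = 198 (giving 156222).
Indices 87 through 198: 112 terms.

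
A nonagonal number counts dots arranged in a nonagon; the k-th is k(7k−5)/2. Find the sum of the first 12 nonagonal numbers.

Σ i(7i−5)/2 = (7Σi² − 5Σi) / 2 over i = 1..12.
Σi = 78 and Σi² = 650.
(7·650 − 5·78) / 2 = 4160/2 = 2080.

2080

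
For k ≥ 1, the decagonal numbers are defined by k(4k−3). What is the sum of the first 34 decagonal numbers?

52955

Σ i(4i−3) = 4Σi² − 3Σi over i = 1..34.
Σi = 595 and Σi² = 13685.
4·13685 − 3·595 = 52955.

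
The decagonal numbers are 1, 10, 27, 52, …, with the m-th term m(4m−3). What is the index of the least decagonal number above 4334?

Solve n(4n−3) > 4334 for integer n.
The largest n with value ≤ 4334 is 33 (since 4257 ≤ 4334 < 4522), so the first above is n = 34, value 4522.

34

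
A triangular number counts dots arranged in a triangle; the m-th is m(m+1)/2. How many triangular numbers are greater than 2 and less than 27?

The n-th triangular number is n(n+1)/2.
Smallest index with value > 2: n = 2 (giving 3).
Largest index with value < 27: n = 6 (giving 21).
Indices 2 through 6: 5 terms.

5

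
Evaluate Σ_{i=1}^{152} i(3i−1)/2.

1767456

Σ i(3i−1)/2 = (3Σi² − Σi) / 2 over i = 1..152.
Σi = 11628 and Σi² = 1182180.
(3·1182180 − 1·11628) / 2 = 3534912/2 = 1767456.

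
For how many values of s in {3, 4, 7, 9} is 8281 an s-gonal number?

2

s = 3: P(3, 128) = 8256 and P(3, 129) = 8385; 8281 is not s-gonal.
s = 4: P(4, 91) = 8281. ✓
s = 7: P(7, 57) = 8037 and P(7, 58) = 8323; 8281 is not s-gonal.
s = 9: P(9, 49) = 8281. ✓
Hits: s ∈ {4, 9} → 2.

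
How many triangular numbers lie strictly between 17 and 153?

11

The n-th triangular number is n(n+1)/2.
Smallest index with value > 17: n = 6 (giving 21).
Largest index with value < 153: n = 16 (giving 136).
Indices 6 through 16: 11 terms.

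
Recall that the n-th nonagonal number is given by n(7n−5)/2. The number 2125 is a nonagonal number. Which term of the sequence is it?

25

Set n(7n−5)/2 = 2125, giving 7n² − 5n − 4250 = 0.
So n = (5 + 345) / 14 = 350/14 = 25.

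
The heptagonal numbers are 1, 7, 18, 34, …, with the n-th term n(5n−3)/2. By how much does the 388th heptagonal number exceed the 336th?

388·(5·388 − 3)/2 = 375778 and 336·(5·336 − 3)/2 = 281736.
Difference: 375778 − 281736 = 94042.

94042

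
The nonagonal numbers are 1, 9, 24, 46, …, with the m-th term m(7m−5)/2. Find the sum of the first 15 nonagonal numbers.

Σ i(7i−5)/2 = (7Σi² − 5Σi) / 2 over i = 1..15.
Σi = 120 and Σi² = 1240.
(7·1240 − 5·120) / 2 = 8080/2 = 4040.

4040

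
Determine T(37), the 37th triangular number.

703

The 37th triangular number is n(n+1)/2 with n = 37.
37·38/2 = 1406/2 = 703.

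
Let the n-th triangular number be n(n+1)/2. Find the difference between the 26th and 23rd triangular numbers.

26·27/2 = 351 and 23·24/2 = 276.
Difference: 351 − 276 = 75.

75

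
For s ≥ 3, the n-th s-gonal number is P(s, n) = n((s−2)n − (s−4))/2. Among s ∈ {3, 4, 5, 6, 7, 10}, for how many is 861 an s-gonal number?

2

s = 3: P(3, 41) = 861. ✓
s = 4: P(4, 29) = 841 and P(4, 30) = 900; 861 is not s-gonal.
s = 5: P(5, 24) = 852 and P(5, 25) = 925; 861 is not s-gonal.
s = 6: P(6, 21) = 861. ✓
s = 7: P(7, 18) = 783 and P(7, 19) = 874; 861 is not s-gonal.
s = 10: P(10, 15) = 855 and P(10, 16) = 976; 861 is not s-gonal.
Hits: s ∈ {3, 6} → 2.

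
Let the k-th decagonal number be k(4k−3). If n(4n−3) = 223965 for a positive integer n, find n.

237

Set n(4n−3) = 223965, giving 4n² − 3n − 223965 = 0.
The discriminant is 9 + 16·223965 = 3583449, and √3583449 = 1893.
So n = (3 + 1893) / 8 = 1896/8 = 237.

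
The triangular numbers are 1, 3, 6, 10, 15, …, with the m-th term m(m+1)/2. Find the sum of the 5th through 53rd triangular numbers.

26215

Σ i(i+1)/2 = (Σi² + Σi) / 2 over i = 5..53.
Σi = 1431 − 10 = 1421 and Σi² = 51039 − 30 = 51009.
(1·51009 + 1·1421) / 2 = 52430/2 = 26215.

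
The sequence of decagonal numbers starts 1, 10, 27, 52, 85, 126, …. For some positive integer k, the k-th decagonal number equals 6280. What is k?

Set n(4n−3) = 6280, giving 4n² − 3n − 6280 = 0.
So n = (3 + 317) / 8 = 320/8 = 40.
Check: 40·(4·40 − 3) = 6280. ✓

40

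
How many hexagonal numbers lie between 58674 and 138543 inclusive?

92

The n-th hexagonal number is n(2n−1).
Smallest index with value ≥ 58674: n = 172 (giving 58996).
Largest index with value ≤ 138543: n = 263 (giving 138075).
Indices 172 through 263: 92 terms.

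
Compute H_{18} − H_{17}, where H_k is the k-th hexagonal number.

69

Consecutive hexagonal numbers differ by 4n − 3: here 4·18 − 3 = 69.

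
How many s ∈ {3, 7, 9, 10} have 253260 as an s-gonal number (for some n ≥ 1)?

s = 3: P(3, 711) = 253116 and P(3, 712) = 253828; 253260 is not s-gonal.
s = 7: P(7, 318) = 252333 and P(7, 319) = 253924; 253260 is not s-gonal.
s = 9: P(9, 269) = 252591 and P(9, 270) = 254475; 253260 is not s-gonal.
s = 10: P(10, 252) = 253260. ✓
Hits: s ∈ {10} → 1.

1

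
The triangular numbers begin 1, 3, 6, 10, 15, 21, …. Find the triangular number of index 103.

The 103rd triangular number is n(n+1)/2 with n = 103.
103·104/2 = 10712/2 = 5356.

5356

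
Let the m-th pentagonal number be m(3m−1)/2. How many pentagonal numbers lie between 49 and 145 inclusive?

The n-th pentagonal number is n(3n−1)/2.
Smallest index with value ≥ 49: n = 6 (giving 51).
Largest index with value ≤ 145: n = 10 (giving 145).
Indices 6 through 10: 5 terms.

5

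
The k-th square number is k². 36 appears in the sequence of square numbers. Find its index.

6

We need n² = 36, so n = √36 = 6.
Check: 6² = 36. ✓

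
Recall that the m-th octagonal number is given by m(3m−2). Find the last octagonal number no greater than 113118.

112520

Solve n(3n−2) ≤ 113118 for integer n.
n = 194 gives 112520 ≤ 113118, while n = 195 gives 113685 > 113118; so the answer is 112520.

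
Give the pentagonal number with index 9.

The 9th pentagonal number is n(3n−1)/2 with n = 9.
9·(3·9 − 1)/2 = 9·26/2 = 9·13 = 117.

117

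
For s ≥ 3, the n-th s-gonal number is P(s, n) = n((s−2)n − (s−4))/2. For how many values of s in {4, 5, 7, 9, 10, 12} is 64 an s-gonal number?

s = 4: P(4, 8) = 64. ✓
s = 5: P(5, 6) = 51 and P(5, 7) = 70; 64 is not s-gonal.
s = 7: P(7, 5) = 55 and P(7, 6) = 81; 64 is not s-gonal.
s = 9: P(9, 4) = 46 and P(9, 5) = 75; 64 is not s-gonal.
s = 10: P(10, 4) = 52 and P(10, 5) = 85; 64 is not s-gonal.
s = 12: P(12, 4) = 64. ✓
Hits: s ∈ {4, 12} → 2.

2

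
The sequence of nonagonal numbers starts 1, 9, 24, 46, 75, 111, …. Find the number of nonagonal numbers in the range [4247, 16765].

34

The n-th nonagonal number is n(7n−5)/2.
Smallest index with value ≥ 4247: n = 36 (giving 4446).
Largest index with value ≤ 16765: n = 69 (giving 16491).
Indices 36 through 69: 34 terms.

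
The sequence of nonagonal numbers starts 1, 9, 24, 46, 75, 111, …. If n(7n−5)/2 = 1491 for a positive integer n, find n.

21

Set n(7n−5)/2 = 1491, giving 7n² − 5n − 2982 = 0.
The discriminant is 25 + 56·1491 = 83521, and √83521 = 289.
So n = (5 + 289) / 14 = 294/14 = 21.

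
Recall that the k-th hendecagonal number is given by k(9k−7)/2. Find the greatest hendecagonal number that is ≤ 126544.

126420

Solve n(9n−7)/2 ≤ 126544 for integer n.
n = 168 gives 126420 ≤ 126544, while n = 169 gives 127933 > 126544; so the answer is 126420.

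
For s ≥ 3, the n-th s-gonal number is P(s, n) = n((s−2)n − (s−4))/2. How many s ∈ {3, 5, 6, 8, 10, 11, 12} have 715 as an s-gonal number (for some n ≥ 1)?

2

s = 3: P(3, 37) = 703 and P(3, 38) = 741; 715 is not s-gonal.
s = 5: P(5, 22) = 715. ✓
s = 6: P(6, 19) = 703 and P(6, 20) = 780; 715 is not s-gonal.
s = 8: P(8, 15) = 645 and P(8, 16) = 736; 715 is not s-gonal.
s = 10: P(10, 13) = 637 and P(10, 14) = 742; 715 is not s-gonal.
s = 11: P(11, 13) = 715. ✓
s = 12: P(12, 12) = 672 and P(12, 13) = 793; 715 is not s-gonal.
Hits: s ∈ {5, 11} → 2.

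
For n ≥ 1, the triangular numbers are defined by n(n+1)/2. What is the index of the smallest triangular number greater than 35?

Solve n(n+1)/2 > 35 for integer n.
The largest n with value ≤ 35 is 7 (since 28 ≤ 35 < 36), so the first above is n = 8, value 36.

8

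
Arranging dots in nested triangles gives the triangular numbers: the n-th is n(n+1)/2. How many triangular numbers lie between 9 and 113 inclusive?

The n-th triangular number is n(n+1)/2.
Smallest index with value ≥ 9: n = 4 (giving 10).
Largest index with value ≤ 113: n = 14 (giving 105).
Indices 4 through 14: 11 terms.

11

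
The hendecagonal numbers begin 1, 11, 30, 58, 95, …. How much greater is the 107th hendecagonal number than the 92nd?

13380

107·(9·107 − 7)/2 = 51146 and 92·(9·92 − 7)/2 = 37766.
Difference: 51146 − 37766 = 13380.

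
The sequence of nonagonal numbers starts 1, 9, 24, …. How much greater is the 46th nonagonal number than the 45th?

316

Consecutive nonagonal numbers differ by 7n − 6: here 7·46 − 6 = 316.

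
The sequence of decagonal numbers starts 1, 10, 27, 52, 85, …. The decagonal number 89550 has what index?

Set n(4n−3) = 89550, giving 4n² − 3n − 89550 = 0.
The discriminant is 9 + 16·89550 = 1432809, and √1432809 = 1197.
So n = (3 + 1197) / 8 = 1200/8 = 150.

150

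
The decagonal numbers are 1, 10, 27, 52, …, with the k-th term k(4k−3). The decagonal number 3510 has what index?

30

Set n(4n−3) = 3510, giving 4n² − 3n − 3510 = 0.
So n = (3 + 237) / 8 = 240/8 = 30.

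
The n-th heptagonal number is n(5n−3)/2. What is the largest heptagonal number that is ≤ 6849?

6682

Solve n(5n−3)/2 ≤ 6849 for integer n.
n = 52 gives 6682 ≤ 6849, while n = 53 gives 6943 > 6849; so the answer is 6682.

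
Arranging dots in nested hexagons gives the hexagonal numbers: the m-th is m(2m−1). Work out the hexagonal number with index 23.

1035

The 23rd hexagonal number is n(2n−1) with n = 23.
23·(2·23 − 1) = 23·45 = 1035.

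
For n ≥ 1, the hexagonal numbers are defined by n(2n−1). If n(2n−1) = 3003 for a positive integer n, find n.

39

Set n(2n−1) = 3003, giving 2n² − n − 3003 = 0.
The discriminant is 1 + 8·3003 = 24025, and √24025 = 155.
So n = (1 + 155) / 4 = 156/4 = 39.
Check: 39·(2·39 − 1) = 3003. ✓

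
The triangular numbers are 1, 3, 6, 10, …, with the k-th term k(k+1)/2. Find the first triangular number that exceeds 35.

Solve n(n+1)/2 > 35 for integer n.
The largest n with value ≤ 35 is 7 (since 28 ≤ 35 < 36), so the first above is n = 8, value 36.

36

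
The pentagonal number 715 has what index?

22

Set n(3n−1)/2 = 715, giving 3n² − n − 1430 = 0.
So n = (1 + 131) / 6 = 132/6 = 22.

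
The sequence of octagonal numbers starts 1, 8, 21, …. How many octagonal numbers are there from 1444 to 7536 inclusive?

The n-th octagonal number is n(3n−2).
Smallest index with value ≥ 1444: n = 23 (giving 1541).
Largest index with value ≤ 7536: n = 50 (giving 7400).
Indices 23 through 50: 28 terms.

28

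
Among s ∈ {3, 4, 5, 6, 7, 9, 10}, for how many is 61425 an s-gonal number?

1

s = 3: P(3, 350) = 61425. ✓
s = 4: P(4, 247) = 61009 and P(4, 248) = 61504; 61425 is not s-gonal.
s = 5: P(5, 202) = 61105 and P(5, 203) = 61712; 61425 is not s-gonal.
s = 6: P(6, 175) = 61075 and P(6, 176) = 61776; 61425 is not s-gonal.
s = 7: P(7, 157) = 61387 and P(7, 158) = 62173; 61425 is not s-gonal.
s = 9: P(9, 132) = 60654 and P(9, 133) = 61579; 61425 is not s-gonal.
s = 10: P(10, 124) = 61132 and P(10, 125) = 62125; 61425 is not s-gonal.
Hits: s ∈ {3} → 1.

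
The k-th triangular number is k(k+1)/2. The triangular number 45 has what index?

9

Set n(n+1)/2 = 45, giving n² + n − 90 = 0.
The discriminant is 1 + 8·45 = 361, and √361 = 19.
So n = (-1 + 19) / 2 = 18/2 = 9.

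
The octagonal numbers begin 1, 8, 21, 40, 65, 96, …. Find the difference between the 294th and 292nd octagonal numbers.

3512

294·(3·294 − 2) = 258720 and 292·(3·292 − 2) = 255208.
Difference: 258720 − 255208 = 3512.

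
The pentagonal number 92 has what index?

Set n(3n−1)/2 = 92, giving 3n² − n − 184 = 0.
The discriminant is 1 + 24·92 = 2209, and √2209 = 47.
So n = (1 + 47) / 6 = 48/6 = 8.

8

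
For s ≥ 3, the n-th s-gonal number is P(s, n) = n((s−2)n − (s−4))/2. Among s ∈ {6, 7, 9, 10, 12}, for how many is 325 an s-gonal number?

s = 6: P(6, 13) = 325. ✓
s = 7: P(7, 11) = 286 and P(7, 12) = 342; 325 is not s-gonal.
s = 9: P(9, 10) = 325. ✓
s = 10: P(10, 9) = 297 and P(10, 10) = 370; 325 is not s-gonal.
s = 12: P(12, 8) = 288 and P(12, 9) = 369; 325 is not s-gonal.
Hits: s ∈ {6, 9} → 2.

2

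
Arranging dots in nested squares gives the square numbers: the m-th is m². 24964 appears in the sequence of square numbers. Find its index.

158

We need n² = 24964, so n = √24964 = 158.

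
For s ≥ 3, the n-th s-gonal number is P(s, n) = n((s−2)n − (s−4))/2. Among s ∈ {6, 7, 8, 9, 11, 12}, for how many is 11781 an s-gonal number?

2

s = 6: P(6, 77) = 11781. ✓
s = 7: P(7, 68) = 11458 and P(7, 69) = 11799; 11781 is not s-gonal.
s = 8: P(8, 63) = 11781. ✓
s = 9: P(9, 58) = 11629 and P(9, 59) = 12036; 11781 is not s-gonal.
s = 11: P(11, 51) = 11526 and P(11, 52) = 11986; 11781 is not s-gonal.
s = 12: P(12, 48) = 11328 and P(12, 49) = 11809; 11781 is not s-gonal.
Hits: s ∈ {6, 8} → 2.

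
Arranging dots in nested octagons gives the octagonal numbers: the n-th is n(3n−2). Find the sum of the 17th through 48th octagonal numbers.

Σ i(3i−2) = 3Σi² − 2Σi over i = 17..48.
Σi = 1176 − 136 = 1040 and Σi² = 38024 − 1496 = 36528.
3·36528 − 2·1040 = 107504.

107504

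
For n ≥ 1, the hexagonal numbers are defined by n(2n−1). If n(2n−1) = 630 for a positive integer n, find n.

Set n(2n−1) = 630, giving 2n² − n − 630 = 0.
So n = (1 + 71) / 4 = 72/4 = 18.

18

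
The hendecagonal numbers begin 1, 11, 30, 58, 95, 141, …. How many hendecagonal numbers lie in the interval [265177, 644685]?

135

The n-th hendecagonal number is n(9n−7)/2.
Smallest index with value ≥ 265177: n = 244 (giving 267058).
Largest index with value ≤ 644685: n = 378 (giving 641655).
Indices 244 through 378: 135 terms.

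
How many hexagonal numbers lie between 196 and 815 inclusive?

The n-th hexagonal number is n(2n−1).
Smallest index with value ≥ 196: n = 11 (giving 231).
Largest index with value ≤ 815: n = 20 (giving 780).
Indices 11 through 20: 10 terms.

10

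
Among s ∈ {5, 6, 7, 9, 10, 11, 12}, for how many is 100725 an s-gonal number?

s = 5: P(5, 259) = 100492 and P(5, 260) = 101270; 100725 is not s-gonal.
s = 6: P(6, 224) = 100128 and P(6, 225) = 101025; 100725 is not s-gonal.
s = 7: P(7, 201) = 100701 and P(7, 202) = 101707; 100725 is not s-gonal.
s = 9: P(9, 170) = 100725. ✓
s = 10: P(10, 159) = 100647 and P(10, 160) = 101920; 100725 is not s-gonal.
s = 11: P(11, 150) = 100725. ✓
s = 12: P(12, 142) = 100252 and P(12, 143) = 101673; 100725 is not s-gonal.
Hits: s ∈ {9, 11} → 2.

2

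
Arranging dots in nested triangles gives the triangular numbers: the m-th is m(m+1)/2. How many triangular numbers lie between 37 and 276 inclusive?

The n-th triangular number is n(n+1)/2.
Smallest index with value ≥ 37: n = 9 (giving 45).
Largest index with value ≤ 276: n = 23 (giving 276).
Indices 9 through 23: 15 terms.

15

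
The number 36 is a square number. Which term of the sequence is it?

We need n² = 36, so n = √36 = 6.

6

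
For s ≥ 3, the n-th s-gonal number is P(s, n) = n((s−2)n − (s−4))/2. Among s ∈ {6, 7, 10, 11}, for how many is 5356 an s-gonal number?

s = 6: P(6, 52) = 5356. ✓
s = 7: P(7, 46) = 5221 and P(7, 47) = 5452; 5356 is not s-gonal.
s = 10: P(10, 36) = 5076 and P(10, 37) = 5365; 5356 is not s-gonal.
s = 11: P(11, 34) = 5083 and P(11, 35) = 5390; 5356 is not s-gonal.
Hits: s ∈ {6} → 1.

1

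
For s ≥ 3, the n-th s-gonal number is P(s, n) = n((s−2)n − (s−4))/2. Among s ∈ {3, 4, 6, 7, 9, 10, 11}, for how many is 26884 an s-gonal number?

2

s = 3: P(3, 231) = 26796 and P(3, 232) = 27028; 26884 is not s-gonal.
s = 4: P(4, 163) = 26569 and P(4, 164) = 26896; 26884 is not s-gonal.
s = 6: P(6, 116) = 26796 and P(6, 117) = 27261; 26884 is not s-gonal.
s = 7: P(7, 104) = 26884. ✓
s = 9: P(9, 88) = 26884. ✓
s = 10: P(10, 82) = 26650 and P(10, 83) = 27307; 26884 is not s-gonal.
s = 11: P(11, 77) = 26411 and P(11, 78) = 27105; 26884 is not s-gonal.
Hits: s ∈ {7, 9} → 2.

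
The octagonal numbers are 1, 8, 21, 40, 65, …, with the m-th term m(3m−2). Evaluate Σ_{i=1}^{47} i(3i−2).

Σ i(3i−2) = 3Σi² − 2Σi over i = 1..47.
Σi = 1128 and Σi² = 35720.
3·35720 − 2·1128 = 104904.

104904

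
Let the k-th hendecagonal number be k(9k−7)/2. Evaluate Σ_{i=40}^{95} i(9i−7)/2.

1200780

Σ i(9i−7)/2 = (9Σi² − 7Σi) / 2 over i = 40..95.
Σi = 4560 − 780 = 3780 and Σi² = 290320 − 20540 = 269780.
(9·269780 − 7·3780) / 2 = 2401560/2 = 1200780.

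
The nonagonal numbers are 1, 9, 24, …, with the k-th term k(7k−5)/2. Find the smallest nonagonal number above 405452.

Solve n(7n−5)/2 > 405452 for integer n.
The largest n with value ≤ 405452 is 340 (since 403750 ≤ 405452 < 406131), so the first above is n = 341, value 406131.

406131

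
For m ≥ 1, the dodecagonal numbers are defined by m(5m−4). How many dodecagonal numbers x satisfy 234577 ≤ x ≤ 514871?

The n-th dodecagonal number is n(5n−4).
Smallest index with value ≥ 234577: n = 217 (giving 234577).
Largest index with value ≤ 514871: n = 321 (giving 513921).
Indices 217 through 321: 105 terms.

105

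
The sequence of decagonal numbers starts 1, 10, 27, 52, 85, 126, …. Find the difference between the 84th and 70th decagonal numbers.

8582

84·(4·84 − 3) = 27972 and 70·(4·70 − 3) = 19390.
Difference: 27972 − 19390 = 8582.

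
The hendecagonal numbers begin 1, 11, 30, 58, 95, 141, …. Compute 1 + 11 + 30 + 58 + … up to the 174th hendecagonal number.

Σ i(9i−7)/2 = (9Σi² − 7Σi) / 2 over i = 1..174.
Σi = 15225 and Σi² = 1771175.
(9·1771175 − 7·15225) / 2 = 15834000/2 = 7917000.

7917000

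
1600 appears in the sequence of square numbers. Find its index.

We need n² = 1600, so n = √1600 = 40.

40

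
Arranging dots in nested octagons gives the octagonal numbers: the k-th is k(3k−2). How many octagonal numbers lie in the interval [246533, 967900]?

The n-th octagonal number is n(3n−2).
Smallest index with value ≥ 246533: n = 287 (giving 246533).
Largest index with value ≤ 967900: n = 568 (giving 966736).
Indices 287 through 568: 282 terms.

282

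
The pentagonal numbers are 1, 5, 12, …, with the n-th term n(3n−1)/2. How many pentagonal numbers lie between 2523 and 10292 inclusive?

42

The n-th pentagonal number is n(3n−1)/2.
Smallest index with value ≥ 2523: n = 42 (giving 2625).
Largest index with value ≤ 10292: n = 83 (giving 10292).
Indices 42 through 83: 42 terms.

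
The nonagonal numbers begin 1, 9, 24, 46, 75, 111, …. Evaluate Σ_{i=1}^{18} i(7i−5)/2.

Σ i(7i−5)/2 = (7Σi² − 5Σi) / 2 over i = 1..18.
Σi = 171 and Σi² = 2109.
(7·2109 − 5·171) / 2 = 13908/2 = 6954.

6954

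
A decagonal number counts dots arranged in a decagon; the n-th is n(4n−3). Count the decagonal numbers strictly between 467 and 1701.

9

The n-th decagonal number is n(4n−3).
Smallest index with value > 467: n = 12 (giving 540).
Largest index with value < 1701: n = 20 (giving 1540).
Indices 12 through 20: 9 terms.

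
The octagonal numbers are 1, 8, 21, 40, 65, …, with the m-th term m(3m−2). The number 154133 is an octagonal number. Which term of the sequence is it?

Set n(3n−2) = 154133, giving 3n² − 2n − 154133 = 0.
The discriminant is 4 + 12·154133 = 1849600, and √1849600 = 1360.
So n = (2 + 1360) / 6 = 1362/6 = 227.
Check: 227·(3·227 − 2) = 154133. ✓

227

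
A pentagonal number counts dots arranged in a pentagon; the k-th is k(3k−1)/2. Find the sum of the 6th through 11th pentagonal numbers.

Σ i(3i−1)/2 = (3Σi² − Σi) / 2 over i = 6..11.
Σi = 66 − 15 = 51 and Σi² = 506 − 55 = 451.
(3·451 − 1·51) / 2 = 1302/2 = 651.

651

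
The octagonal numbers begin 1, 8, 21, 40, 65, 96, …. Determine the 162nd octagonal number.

The 162nd octagonal number is n(3n−2) with n = 162.
162·(3·162 − 2) = 162·484 = 78408.

78408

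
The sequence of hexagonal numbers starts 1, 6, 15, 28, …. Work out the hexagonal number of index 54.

The 54th hexagonal number is n(2n−1) with n = 54.
54·(2·54 − 1) = 54·107 = 5778.

5778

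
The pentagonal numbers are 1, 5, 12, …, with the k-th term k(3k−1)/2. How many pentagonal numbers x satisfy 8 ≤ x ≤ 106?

The n-th pentagonal number is n(3n−1)/2.
Smallest index with value ≥ 8: n = 3 (giving 12).
Largest index with value ≤ 106: n = 8 (giving 92).
Indices 3 through 8: 6 terms.

6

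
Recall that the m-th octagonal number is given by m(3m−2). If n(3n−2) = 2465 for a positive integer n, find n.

Set n(3n−2) = 2465, giving 3n² − 2n − 2465 = 0.
The discriminant is 4 + 12·2465 = 29584, and √29584 = 172.
So n = (2 + 172) / 6 = 174/6 = 29.
Check: 29·(3·29 − 2) = 2465. ✓

29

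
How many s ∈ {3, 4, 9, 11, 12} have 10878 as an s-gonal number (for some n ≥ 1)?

s = 3: P(3, 147) = 10878. ✓
s = 4: P(4, 104) = 10816 and P(4, 105) = 11025; 10878 is not s-gonal.
s = 9: P(9, 56) = 10836 and P(9, 57) = 11229; 10878 is not s-gonal.
s = 11: P(11, 49) = 10633 and P(11, 50) = 11075; 10878 is not s-gonal.
s = 12: P(12, 47) = 10857 and P(12, 48) = 11328; 10878 is not s-gonal.
Hits: s ∈ {3} → 1.

1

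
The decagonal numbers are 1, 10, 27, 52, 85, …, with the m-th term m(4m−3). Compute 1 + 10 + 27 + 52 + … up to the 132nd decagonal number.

3075226

Σ i(4i−3) = 4Σi² − 3Σi over i = 1..132.
Σi = 8778 and Σi² = 775390.
4·775390 − 3·8778 = 3075226.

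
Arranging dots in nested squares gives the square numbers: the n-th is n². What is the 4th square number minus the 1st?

4² = 16 and 1² = 1.
Difference: 16 − 1 = 15.

15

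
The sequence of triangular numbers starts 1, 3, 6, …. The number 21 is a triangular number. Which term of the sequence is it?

Set n(n+1)/2 = 21, giving n² + n − 42 = 0.
So n = (-1 + 13) / 2 = 12/2 = 6.
Check: 6·7/2 = 21. ✓

6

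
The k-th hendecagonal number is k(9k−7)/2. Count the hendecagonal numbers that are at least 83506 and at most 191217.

70

The n-th hendecagonal number is n(9n−7)/2.
Smallest index with value ≥ 83506: n = 137 (giving 83981).
Largest index with value ≤ 191217: n = 206 (giving 190241).
Indices 137 through 206: 70 terms.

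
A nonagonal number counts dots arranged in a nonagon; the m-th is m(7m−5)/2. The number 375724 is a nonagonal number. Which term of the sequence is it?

Set n(7n−5)/2 = 375724, giving 7n² − 5n − 751448 = 0.
The discriminant is 25 + 56·375724 = 21040569, and √21040569 = 4587.
So n = (5 + 4587) / 14 = 4592/14 = 328.
Check: 328·(7·328 − 5)/2 = 375724. ✓

328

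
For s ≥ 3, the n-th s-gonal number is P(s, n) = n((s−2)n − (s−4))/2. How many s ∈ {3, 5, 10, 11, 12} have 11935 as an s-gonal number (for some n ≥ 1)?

2

s = 3: P(3, 154) = 11935. ✓
s = 5: P(5, 89) = 11837 and P(5, 90) = 12105; 11935 is not s-gonal.
s = 10: P(10, 55) = 11935. ✓
s = 11: P(11, 51) = 11526 and P(11, 52) = 11986; 11935 is not s-gonal.
s = 12: P(12, 49) = 11809 and P(12, 50) = 12300; 11935 is not s-gonal.
Hits: s ∈ {3, 10} → 2.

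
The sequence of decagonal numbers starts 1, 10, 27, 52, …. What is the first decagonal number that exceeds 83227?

83665

Solve n(4n−3) > 83227 for integer n.
The largest n with value ≤ 83227 is 144 (since 82512 ≤ 83227 < 83665), so the first above is n = 145, value 83665.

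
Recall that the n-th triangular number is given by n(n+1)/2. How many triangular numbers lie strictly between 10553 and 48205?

165

The n-th triangular number is n(n+1)/2.
Smallest index with value > 10553: n = 145 (giving 10585).
Largest index with value < 48205: n = 309 (giving 47895).
Indices 145 through 309: 165 terms.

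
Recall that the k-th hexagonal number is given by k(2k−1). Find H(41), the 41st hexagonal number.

The 41st hexagonal number is n(2n−1) with n = 41.
41·(2·41 − 1) = 41·81 = 3321.

3321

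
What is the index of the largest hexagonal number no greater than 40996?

143

Solve n(2n−1) ≤ 40996 for integer n.
n = 143 gives 40755 ≤ 40996, while n = 144 gives 41328 > 40996; so the answer is index 143.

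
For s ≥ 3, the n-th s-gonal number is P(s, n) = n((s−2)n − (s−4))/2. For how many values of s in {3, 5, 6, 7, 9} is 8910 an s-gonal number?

1

s = 3: P(3, 132) = 8778 and P(3, 133) = 8911; 8910 is not s-gonal.
s = 5: P(5, 77) = 8855 and P(5, 78) = 9087; 8910 is not s-gonal.
s = 6: P(6, 66) = 8646 and P(6, 67) = 8911; 8910 is not s-gonal.
s = 7: P(7, 60) = 8910. ✓
s = 9: P(9, 50) = 8625 and P(9, 51) = 8976; 8910 is not s-gonal.
Hits: s ∈ {7} → 1.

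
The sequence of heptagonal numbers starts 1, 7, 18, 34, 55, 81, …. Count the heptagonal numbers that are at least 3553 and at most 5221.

The n-th heptagonal number is n(5n−3)/2.
Smallest index with value ≥ 3553: n = 38 (giving 3553).
Largest index with value ≤ 5221: n = 46 (giving 5221).
Indices 38 through 46: 9 terms.

9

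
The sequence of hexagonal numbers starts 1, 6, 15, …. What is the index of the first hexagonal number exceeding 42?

5

Solve n(2n−1) > 42 for integer n.
The largest n with value ≤ 42 is 4 (since 28 ≤ 42 < 45), so the first above is n = 5, value 45.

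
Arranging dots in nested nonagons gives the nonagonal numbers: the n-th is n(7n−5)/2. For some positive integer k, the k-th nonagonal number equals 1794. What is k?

Set n(7n−5)/2 = 1794, giving 7n² − 5n − 3588 = 0.
The discriminant is 25 + 56·1794 = 100489, and √100489 = 317.
So n = (5 + 317) / 14 = 322/14 = 23.
Check: 23·(7·23 − 5)/2 = 1794. ✓

23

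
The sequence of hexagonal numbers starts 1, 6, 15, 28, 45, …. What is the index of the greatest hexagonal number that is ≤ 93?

7

Solve n(2n−1) ≤ 93 for integer n.
n = 7 gives 91 ≤ 93, while n = 8 gives 120 > 93; so the answer is index 7.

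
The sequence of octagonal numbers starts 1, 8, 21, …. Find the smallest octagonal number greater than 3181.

Solve n(3n−2) > 3181 for integer n.
The largest n with value ≤ 3181 is 32 (since 3008 ≤ 3181 < 3201), so the first above is n = 33, value 3201.

3201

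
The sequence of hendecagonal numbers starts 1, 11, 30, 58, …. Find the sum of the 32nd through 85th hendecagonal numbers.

Σ i(9i−7)/2 = (9Σi² − 7Σi) / 2 over i = 32..85.
Σi = 3655 − 496 = 3159 and Σi² = 208335 − 10416 = 197919.
(9·197919 − 7·3159) / 2 = 1759158/2 = 879579.

879579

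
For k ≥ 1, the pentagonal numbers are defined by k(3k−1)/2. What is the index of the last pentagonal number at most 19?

3

Solve n(3n−1)/2 ≤ 19 for integer n.
n = 3 gives 12 ≤ 19, while n = 4 gives 22 > 19; so the answer is index 3.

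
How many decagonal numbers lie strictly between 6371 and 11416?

13

The n-th decagonal number is n(4n−3).
Smallest index with value > 6371: n = 41 (giving 6601).
Largest index with value < 11416: n = 53 (giving 11077).
Indices 41 through 53: 13 terms.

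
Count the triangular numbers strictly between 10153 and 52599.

The n-th triangular number is n(n+1)/2.
Smallest index with value > 10153: n = 143 (giving 10296).
Largest index with value < 52599: n = 323 (giving 52326).
Indices 143 through 323: 181 terms.

181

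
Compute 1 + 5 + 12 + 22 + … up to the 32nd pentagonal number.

16896

Σ i(3i−1)/2 = (3Σi² − Σi) / 2 over i = 1..32.
Σi = 528 and Σi² = 11440.
(3·11440 − 1·528) / 2 = 33792/2 = 16896.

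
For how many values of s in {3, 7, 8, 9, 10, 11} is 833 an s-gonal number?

2

s = 3: P(3, 40) = 820 and P(3, 41) = 861; 833 is not s-gonal.
s = 7: P(7, 18) = 783 and P(7, 19) = 874; 833 is not s-gonal.
s = 8: P(8, 17) = 833. ✓
s = 9: P(9, 15) = 750 and P(9, 16) = 856; 833 is not s-gonal.
s = 10: P(10, 14) = 742 and P(10, 15) = 855; 833 is not s-gonal.
s = 11: P(11, 14) = 833. ✓
Hits: s ∈ {8, 11} → 2.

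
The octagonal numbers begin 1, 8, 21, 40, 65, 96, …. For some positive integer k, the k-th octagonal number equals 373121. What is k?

353

Set n(3n−2) = 373121, giving 3n² − 2n − 373121 = 0.
So n = (2 + 2116) / 6 = 2118/6 = 353.
Check: 353·(3·353 − 2) = 373121. ✓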